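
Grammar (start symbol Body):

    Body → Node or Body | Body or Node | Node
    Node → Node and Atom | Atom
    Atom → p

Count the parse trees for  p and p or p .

Parse trees for p and p or p:
  [Body [Node [Node [Atom p]] and [Atom p]] or [Body [Node [Atom p]]]]
  [Body [Body [Node [Node [Atom p]] and [Atom p]]] or [Node [Atom p]]]

2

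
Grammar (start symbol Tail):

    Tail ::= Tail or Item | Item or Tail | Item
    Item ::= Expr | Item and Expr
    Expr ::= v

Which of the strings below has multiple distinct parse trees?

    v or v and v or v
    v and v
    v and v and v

v or v and v or v: 4 trees
v and v: 1 tree
v and v and v: 1 tree

v or v and v or v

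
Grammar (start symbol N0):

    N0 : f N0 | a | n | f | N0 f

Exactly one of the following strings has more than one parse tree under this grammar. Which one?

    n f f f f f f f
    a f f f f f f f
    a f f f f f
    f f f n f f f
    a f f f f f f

n f f f f f f f: 1 tree
a f f f f f f f: 1 tree
a f f f f f: 1 tree
f f f n f f f: 20 trees
a f f f f f f: 1 tree

f f f n f f f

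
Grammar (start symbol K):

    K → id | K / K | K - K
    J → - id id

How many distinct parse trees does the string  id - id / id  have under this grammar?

Parse trees for id - id / id:
  [K [K [K id] - [K id]] / [K id]]
  [K [K id] - [K [K id] / [K id]]]

2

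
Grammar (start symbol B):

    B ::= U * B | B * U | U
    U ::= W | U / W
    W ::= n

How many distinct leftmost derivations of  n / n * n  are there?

Parse trees for n / n * n:
  [B [U [U [W n]] / [W n]] * [B [U [W n]]]]
  [B [B [U [U [W n]] / [W n]]] * [U [W n]]]

2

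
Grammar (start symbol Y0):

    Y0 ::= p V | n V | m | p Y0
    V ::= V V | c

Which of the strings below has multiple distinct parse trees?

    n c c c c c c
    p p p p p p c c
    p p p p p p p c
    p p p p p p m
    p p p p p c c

n c c c c c c

n c c c c c c: 42 trees
p p p p p p c c: 1 tree
p p p p p p p c: 1 tree
p p p p p p m: 1 tree
p p p p p c c: 1 tree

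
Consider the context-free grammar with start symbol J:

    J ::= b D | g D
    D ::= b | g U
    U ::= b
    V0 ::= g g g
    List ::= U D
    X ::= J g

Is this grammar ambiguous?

Only J, D, U are reachable from J; ignoring the rest: The reachable rules are right-linear with at most one rule per (nonterminal, next-terminal) pair. Each input token forces the next rule, so parsing is deterministic.

Unambiguous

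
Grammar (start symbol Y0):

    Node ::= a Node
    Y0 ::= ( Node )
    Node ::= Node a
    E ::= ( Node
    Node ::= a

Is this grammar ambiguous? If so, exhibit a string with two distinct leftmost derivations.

Ambiguous

Witness: ( a a )

Derivation 1: Y0 ⇒ ( Node ) ⇒ ( a Node ) ⇒ ( a a )
Derivation 2: Y0 ⇒ ( Node ) ⇒ ( Node a ) ⇒ ( a a )

Two distinct leftmost derivations for the same string.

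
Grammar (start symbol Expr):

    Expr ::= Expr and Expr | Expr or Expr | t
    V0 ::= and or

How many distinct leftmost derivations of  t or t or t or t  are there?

5

Parse trees for t or t or t or t:
  [Expr [Expr t] or [Expr [Expr t] or [Expr [Expr t] or [Expr t]]]]
  [Expr [Expr t] or [Expr [Expr [Expr t] or [Expr t]] or [Expr t]]]
  [Expr [Expr [Expr t] or [Expr t]] or [Expr [Expr t] or [Expr t]]]
  [Expr [Expr [Expr t] or [Expr [Expr t] or [Expr t]]] or [Expr t]]
  [Expr [Expr [Expr [Expr t] or [Expr t]] or [Expr t]] or [Expr t]]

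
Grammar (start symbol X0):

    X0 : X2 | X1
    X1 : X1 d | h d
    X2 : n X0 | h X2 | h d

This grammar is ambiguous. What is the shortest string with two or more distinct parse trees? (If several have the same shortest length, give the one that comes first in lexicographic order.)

h d

length 2: h d has 2 parse trees

Two derivations of h d:
  X0 ⇒ X2 ⇒ h d
  X0 ⇒ X1 ⇒ h d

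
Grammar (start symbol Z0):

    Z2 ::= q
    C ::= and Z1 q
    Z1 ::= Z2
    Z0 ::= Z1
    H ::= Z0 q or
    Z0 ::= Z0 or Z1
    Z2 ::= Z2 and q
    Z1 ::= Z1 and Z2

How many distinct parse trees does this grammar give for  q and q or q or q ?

Parse trees for q and q or q or q:
  [Z0 [Z0 [Z0 [Z1 [Z2 [Z2 q] and q]]] or [Z1 [Z2 q]]] or [Z1 [Z2 q]]]
  [Z0 [Z0 [Z0 [Z1 [Z1 [Z2 q]] and [Z2 q]]] or [Z1 [Z2 q]]] or [Z1 [Z2 q]]]

2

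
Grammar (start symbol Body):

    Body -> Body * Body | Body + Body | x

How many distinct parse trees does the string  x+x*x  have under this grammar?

Parse trees for x+x*x:
  [Body [Body [Body x] + [Body x]] * [Body x]]
  [Body [Body x] + [Body [Body x] * [Body x]]]

2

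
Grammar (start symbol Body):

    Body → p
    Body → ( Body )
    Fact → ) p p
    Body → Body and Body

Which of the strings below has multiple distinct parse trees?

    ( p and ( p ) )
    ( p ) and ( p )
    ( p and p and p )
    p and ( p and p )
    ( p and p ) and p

( p and ( p ) ): 1 tree
( p ) and ( p ): 1 tree
( p and p and p ): 2 trees
p and ( p and p ): 1 tree
( p and p ) and p: 1 tree

( p and p and p )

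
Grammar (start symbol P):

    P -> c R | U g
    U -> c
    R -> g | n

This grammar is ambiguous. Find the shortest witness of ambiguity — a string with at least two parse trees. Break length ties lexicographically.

length 2: c g has 2 parse trees

Two derivations of c g:
  P ⇒ c R ⇒ c g
  P ⇒ U g ⇒ c g

c g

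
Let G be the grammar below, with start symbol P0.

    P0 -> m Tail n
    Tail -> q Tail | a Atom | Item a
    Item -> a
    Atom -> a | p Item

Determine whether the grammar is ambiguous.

Witness: m a a n

Derivation 1: P0 ⇒ m Tail n ⇒ m a Atom n ⇒ m a a n
Derivation 2: P0 ⇒ m Tail n ⇒ m Item a n ⇒ m a a n

Two distinct leftmost derivations for the same string.

Ambiguous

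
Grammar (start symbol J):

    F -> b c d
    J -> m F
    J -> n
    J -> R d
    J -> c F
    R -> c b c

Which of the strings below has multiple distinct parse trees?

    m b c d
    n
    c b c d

c b c d

m b c d: 1 tree
n: 1 tree
c b c d: 2 trees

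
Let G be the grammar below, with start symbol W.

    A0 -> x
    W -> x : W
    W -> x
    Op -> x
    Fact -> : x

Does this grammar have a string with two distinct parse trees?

(A0, Op, Fact are unreachable from W, so their rules don't affect L(W).) Right-recursive list with a separator: after each atom, whether the separator follows determines the rule. One parse per string.

Unambiguous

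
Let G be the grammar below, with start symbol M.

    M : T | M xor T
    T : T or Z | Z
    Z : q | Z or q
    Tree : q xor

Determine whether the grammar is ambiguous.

Witness: q or q

Derivation 1: M ⇒ T ⇒ T or Z ⇒ Z or Z ⇒ q or Z ⇒ q or q
Derivation 2: M ⇒ T ⇒ Z ⇒ Z or q ⇒ q or q

Two distinct leftmost derivations for the same string.

Ambiguous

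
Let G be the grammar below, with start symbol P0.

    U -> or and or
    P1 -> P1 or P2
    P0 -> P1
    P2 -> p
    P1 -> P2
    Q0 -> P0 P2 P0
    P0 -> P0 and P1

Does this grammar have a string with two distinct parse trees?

Unambiguous

(U, Q0 are unreachable from P0, so their rules don't affect L(P0).) The grammar is stratified — P0 handles 'and' (left-recursive), P1 handles 'or', P2 atoms. Each operator has a fixed associativity and precedence level, so every string has one parse.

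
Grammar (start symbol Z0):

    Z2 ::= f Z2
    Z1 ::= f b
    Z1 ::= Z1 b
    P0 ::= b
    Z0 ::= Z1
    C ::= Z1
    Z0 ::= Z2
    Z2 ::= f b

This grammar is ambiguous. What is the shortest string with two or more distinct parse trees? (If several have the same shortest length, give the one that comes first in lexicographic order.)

length 2: f b has 2 parse trees

Two derivations of f b:
  Z0 ⇒ Z1 ⇒ f b
  Z0 ⇒ Z2 ⇒ f b

f b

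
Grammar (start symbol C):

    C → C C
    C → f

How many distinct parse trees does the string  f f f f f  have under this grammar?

Parse trees for f f f f f (showing first 6 of 14):
  [C [C f] [C [C f] [C [C f] [C [C f] [C f]]]]]
  [C [C f] [C [C f] [C [C [C f] [C f]] [C f]]]]
  [C [C f] [C [C [C f] [C f]] [C [C f] [C f]]]]
  [C [C f] [C [C [C f] [C [C f] [C f]]] [C f]]]
  [C [C f] [C [C [C [C f] [C f]] [C f]] [C f]]]
  [C [C [C f] [C f]] [C [C f] [C [C f] [C f]]]]

14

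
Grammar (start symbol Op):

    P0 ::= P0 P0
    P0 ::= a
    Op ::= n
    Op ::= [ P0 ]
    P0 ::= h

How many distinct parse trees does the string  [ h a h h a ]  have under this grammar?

Parse trees for [ h a h h a ] (showing first 6 of 14):
  [Op [ [P0 [P0 h] [P0 [P0 a] [P0 [P0 h] [P0 [P0 h] [P0 a]]]]] ]]
  [Op [ [P0 [P0 h] [P0 [P0 a] [P0 [P0 [P0 h] [P0 h]] [P0 a]]]] ]]
  [Op [ [P0 [P0 h] [P0 [P0 [P0 a] [P0 h]] [P0 [P0 h] [P0 a]]]] ]]
  [Op [ [P0 [P0 h] [P0 [P0 [P0 a] [P0 [P0 h] [P0 h]]] [P0 a]]] ]]
  [Op [ [P0 [P0 h] [P0 [P0 [P0 [P0 a] [P0 h]] [P0 h]] [P0 a]]] ]]
  [Op [ [P0 [P0 [P0 h] [P0 a]] [P0 [P0 h] [P0 [P0 h] [P0 a]]]] ]]

14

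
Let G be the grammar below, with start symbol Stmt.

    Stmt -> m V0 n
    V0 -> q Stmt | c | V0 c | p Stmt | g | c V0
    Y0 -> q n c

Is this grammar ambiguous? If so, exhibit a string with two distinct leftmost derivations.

Ambiguous

Witness: m c c n

Derivation 1: Stmt ⇒ m V0 n ⇒ m V0 c n ⇒ m c c n
Derivation 2: Stmt ⇒ m V0 n ⇒ m c V0 n ⇒ m c c n

Two distinct leftmost derivations for the same string.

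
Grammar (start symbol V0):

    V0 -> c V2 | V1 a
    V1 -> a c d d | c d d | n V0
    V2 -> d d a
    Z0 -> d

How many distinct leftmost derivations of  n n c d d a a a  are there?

2

Parse trees for n n c d d a a a:
  [V0 [V1 n [V0 [V1 n [V0 c [V2 d d a]]] a]] a]
  [V0 [V1 n [V0 [V1 n [V0 [V1 c d d] a]] a]] a]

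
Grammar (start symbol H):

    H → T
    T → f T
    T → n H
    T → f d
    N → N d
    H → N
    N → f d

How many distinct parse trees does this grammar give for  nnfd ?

2

Parse trees for nnfd:
  [H [T n [H [T n [H [T f d]]]]]]
  [H [T n [H [T n [H [N f d]]]]]]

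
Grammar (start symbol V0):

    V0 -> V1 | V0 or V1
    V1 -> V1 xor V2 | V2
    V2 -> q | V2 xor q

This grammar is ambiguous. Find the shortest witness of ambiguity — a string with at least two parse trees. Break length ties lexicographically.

length 1: no string has ≥2 trees
length 3: q xor q has 2 parse trees

Two derivations of q xor q:
  V0 ⇒ V1 ⇒ V1 xor V2 ⇒ V2 xor V2 ⇒ q xor V2 ⇒ q xor q
  V0 ⇒ V1 ⇒ V2 ⇒ V2 xor q ⇒ q xor q

q xor q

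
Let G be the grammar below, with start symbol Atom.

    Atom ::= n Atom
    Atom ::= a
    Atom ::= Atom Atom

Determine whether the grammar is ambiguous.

Ambiguous

Witness: a a a

Derivation 1: Atom ⇒ Atom Atom ⇒ a Atom ⇒ a Atom Atom ⇒ a a Atom ⇒ a a a
Derivation 2: Atom ⇒ Atom Atom ⇒ Atom Atom Atom ⇒ a Atom Atom ⇒ a a Atom ⇒ a a a

Two distinct leftmost derivations for the same string.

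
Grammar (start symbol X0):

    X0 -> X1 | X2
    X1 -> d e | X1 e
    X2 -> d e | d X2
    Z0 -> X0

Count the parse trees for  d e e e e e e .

1

Parse trees for d e e e e e e:
  [X0 [X1 [X1 [X1 [X1 [X1 [X1 d e] e] e] e] e] e]]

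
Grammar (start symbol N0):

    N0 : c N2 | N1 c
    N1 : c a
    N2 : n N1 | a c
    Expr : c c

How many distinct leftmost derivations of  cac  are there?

2

Parse trees for cac:
  [N0 c [N2 a c]]
  [N0 [N1 c a] c]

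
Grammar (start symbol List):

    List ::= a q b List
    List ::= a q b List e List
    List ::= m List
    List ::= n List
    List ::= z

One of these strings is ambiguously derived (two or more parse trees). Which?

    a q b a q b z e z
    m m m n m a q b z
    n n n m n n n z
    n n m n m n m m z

a q b a q b z e z: 2 trees
m m m n m a q b z: 1 tree
n n n m n n n z: 1 tree
n n m n m n m m z: 1 tree

a q b a q b z e z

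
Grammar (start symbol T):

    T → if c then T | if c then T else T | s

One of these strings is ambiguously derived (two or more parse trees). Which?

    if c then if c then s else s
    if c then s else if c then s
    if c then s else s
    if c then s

if c then if c then s else s

if c then if c then s else s: 2 trees
if c then s else if c then s: 1 tree
if c then s else s: 1 tree
if c then s: 1 tree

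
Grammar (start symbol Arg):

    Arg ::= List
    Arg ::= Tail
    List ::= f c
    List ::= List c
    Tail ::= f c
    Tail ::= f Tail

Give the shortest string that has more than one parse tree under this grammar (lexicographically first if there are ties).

length 2: f c has 2 parse trees

Two derivations of f c:
  Arg ⇒ List ⇒ f c
  Arg ⇒ Tail ⇒ f c

f c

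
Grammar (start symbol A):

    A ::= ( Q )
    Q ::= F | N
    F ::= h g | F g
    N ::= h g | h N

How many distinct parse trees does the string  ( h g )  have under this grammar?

Parse trees for ( h g ):
  [A ( [Q [F h g]] )]
  [A ( [Q [N h g]] )]

2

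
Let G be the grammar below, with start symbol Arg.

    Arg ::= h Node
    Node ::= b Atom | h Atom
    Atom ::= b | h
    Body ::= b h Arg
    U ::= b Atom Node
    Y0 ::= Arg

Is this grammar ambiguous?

Only Arg, Node, Atom are reachable from Arg; ignoring the rest: The reachable rules are right-linear with at most one rule per (nonterminal, next-terminal) pair. Each input token forces the next rule, so parsing is deterministic.

Unambiguous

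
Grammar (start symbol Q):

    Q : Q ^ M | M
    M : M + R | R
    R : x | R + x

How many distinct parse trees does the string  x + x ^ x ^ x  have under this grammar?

Parse trees for x + x ^ x ^ x:
  [Q [Q [Q [M [M [R x]] + [R x]]] ^ [M [R x]]] ^ [M [R x]]]
  [Q [Q [Q [M [R [R x] + x]]] ^ [M [R x]]] ^ [M [R x]]]

2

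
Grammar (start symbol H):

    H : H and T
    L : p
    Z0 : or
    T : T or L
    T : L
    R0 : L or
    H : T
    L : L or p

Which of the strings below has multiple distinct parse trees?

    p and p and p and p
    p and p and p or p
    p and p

p and p and p or p

p and p and p and p: 1 tree
p and p and p or p: 2 trees
p and p: 1 tree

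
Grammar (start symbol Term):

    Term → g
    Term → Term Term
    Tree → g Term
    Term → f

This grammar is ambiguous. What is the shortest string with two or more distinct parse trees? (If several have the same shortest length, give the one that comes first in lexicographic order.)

length 1: no string has ≥2 trees
length 2: no string has ≥2 trees
length 3: f f f has 2 parse trees

Two derivations of f f f:
  Term ⇒ Term Term ⇒ Term Term Term ⇒ f Term Term ⇒ f f Term ⇒ f f f
  Term ⇒ Term Term ⇒ f Term ⇒ f Term Term ⇒ f f Term ⇒ f f f

f f f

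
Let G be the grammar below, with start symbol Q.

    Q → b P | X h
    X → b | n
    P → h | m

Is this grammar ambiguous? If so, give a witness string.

Ambiguous

Witness: b h

Derivation 1: Q ⇒ b P ⇒ b h
Derivation 2: Q ⇒ X h ⇒ b h

Two distinct leftmost derivations for the same string.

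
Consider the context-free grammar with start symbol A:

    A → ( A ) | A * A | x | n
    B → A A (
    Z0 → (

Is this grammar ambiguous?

Ambiguous

Witness: n * n * n

Derivation 1: A ⇒ A * A ⇒ A * A * A ⇒ n * A * A ⇒ n * n * A ⇒ n * n * n
Derivation 2: A ⇒ A * A ⇒ n * A ⇒ n * A * A ⇒ n * n * A ⇒ n * n * n

Two distinct leftmost derivations for the same string.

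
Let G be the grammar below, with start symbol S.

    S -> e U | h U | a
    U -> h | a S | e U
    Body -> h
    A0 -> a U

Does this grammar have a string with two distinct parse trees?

Only S, U are reachable from S; ignoring the rest: Restricted to the reachable nonterminals, every rule has the form A → t or A → t B, and no two rules for the same A share a first terminal. The grammar encodes a DFA — one run per string.

Unambiguous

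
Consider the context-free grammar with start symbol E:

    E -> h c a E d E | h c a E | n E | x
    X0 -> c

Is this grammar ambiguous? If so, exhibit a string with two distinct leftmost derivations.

Ambiguous

Witness: h c a h c a x d x

Derivation 1: E ⇒ h c a E d E ⇒ h c a h c a E d E ⇒ h c a h c a x d E ⇒ h c a h c a x d x
Derivation 2: E ⇒ h c a E ⇒ h c a h c a E d E ⇒ h c a h c a x d E ⇒ h c a h c a x d x

Two distinct leftmost derivations for the same string.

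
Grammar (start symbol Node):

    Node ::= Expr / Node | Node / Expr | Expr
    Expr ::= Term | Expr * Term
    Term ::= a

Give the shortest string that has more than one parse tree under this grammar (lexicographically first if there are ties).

length 1: no string has ≥2 trees
length 3: a / a has 2 parse trees

Two derivations of a / a:
  Node ⇒ Expr / Node ⇒ Term / Node ⇒ a / Node ⇒ a / Expr ⇒ a / Term ⇒ a / a
  Node ⇒ Node / Expr ⇒ Expr / Expr ⇒ Term / Expr ⇒ a / Expr ⇒ a / Term ⇒ a / a

a / a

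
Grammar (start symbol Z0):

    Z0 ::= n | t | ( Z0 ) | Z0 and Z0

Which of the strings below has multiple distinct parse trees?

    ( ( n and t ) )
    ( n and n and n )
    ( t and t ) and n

( ( n and t ) ): 1 tree
( n and n and n ): 2 trees
( t and t ) and n: 1 tree

( n and n and n )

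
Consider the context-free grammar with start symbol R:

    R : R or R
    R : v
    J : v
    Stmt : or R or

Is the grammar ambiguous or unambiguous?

Ambiguous

Witness: v or v or v

Derivation 1: R ⇒ R or R ⇒ R or R or R ⇒ v or R or R ⇒ v or v or R ⇒ v or v or v
Derivation 2: R ⇒ R or R ⇒ v or R ⇒ v or R or R ⇒ v or v or R ⇒ v or v or v

Two distinct leftmost derivations for the same string.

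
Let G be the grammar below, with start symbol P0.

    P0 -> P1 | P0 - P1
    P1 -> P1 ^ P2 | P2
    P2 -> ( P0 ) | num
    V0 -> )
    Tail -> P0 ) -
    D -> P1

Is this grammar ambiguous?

Unambiguous

(V0, Tail, D are unreachable from P0, so their rules don't affect L(P0).) The grammar is stratified — P0 handles '-' (left-recursive), P1 handles '^', P2 atoms. Each operator has a fixed associativity and precedence level, so every string has one parse.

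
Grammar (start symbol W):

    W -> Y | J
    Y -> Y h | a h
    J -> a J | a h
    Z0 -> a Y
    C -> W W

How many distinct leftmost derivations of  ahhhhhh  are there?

Parse trees for ahhhhhh:
  [W [Y [Y [Y [Y [Y [Y a h] h] h] h] h] h]]

1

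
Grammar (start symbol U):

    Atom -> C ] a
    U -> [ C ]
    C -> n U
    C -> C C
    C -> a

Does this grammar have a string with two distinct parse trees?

Witness: [ a a a ]

Derivation 1: U ⇒ [ C ] ⇒ [ C C ] ⇒ [ C C C ] ⇒ [ a C C ] ⇒ [ a a C ] ⇒ [ a a a ]
Derivation 2: U ⇒ [ C ] ⇒ [ C C ] ⇒ [ a C ] ⇒ [ a C C ] ⇒ [ a a C ] ⇒ [ a a a ]

Two distinct leftmost derivations for the same string.

Ambiguous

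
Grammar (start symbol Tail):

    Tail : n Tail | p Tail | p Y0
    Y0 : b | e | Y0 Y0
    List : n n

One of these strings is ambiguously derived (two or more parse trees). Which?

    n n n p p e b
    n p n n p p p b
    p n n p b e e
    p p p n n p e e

p n n p b e e

n n n p p e b: 1 tree
n p n n p p p b: 1 tree
p n n p b e e: 2 trees
p p p n n p e e: 1 tree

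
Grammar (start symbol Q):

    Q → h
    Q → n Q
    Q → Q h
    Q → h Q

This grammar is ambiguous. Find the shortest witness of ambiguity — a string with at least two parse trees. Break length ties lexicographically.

length 1: no string has ≥2 trees
length 2: h h has 2 parse trees

Two derivations of h h:
  Q ⇒ Q h ⇒ h h
  Q ⇒ h Q ⇒ h h

h h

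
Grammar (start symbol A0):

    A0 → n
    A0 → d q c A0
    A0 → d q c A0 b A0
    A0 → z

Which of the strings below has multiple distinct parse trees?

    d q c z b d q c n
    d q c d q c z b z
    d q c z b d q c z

d q c z b d q c n: 1 tree
d q c d q c z b z: 2 trees
d q c z b d q c z: 1 tree

d q c d q c z b z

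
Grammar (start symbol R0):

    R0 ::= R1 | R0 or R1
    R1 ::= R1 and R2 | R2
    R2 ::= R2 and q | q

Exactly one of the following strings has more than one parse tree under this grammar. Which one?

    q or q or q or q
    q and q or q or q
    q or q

q and q or q or q

q or q or q or q: 1 tree
q and q or q or q: 2 trees
q or q: 1 tree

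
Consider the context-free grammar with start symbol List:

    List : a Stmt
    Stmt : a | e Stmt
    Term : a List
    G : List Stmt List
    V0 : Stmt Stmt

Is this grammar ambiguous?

Unambiguous

Only List, Stmt are reachable from List; ignoring the rest: Restricted to the reachable nonterminals, every rule has the form A → t or A → t B, and no two rules for the same A share a first terminal. The grammar encodes a DFA — one run per string.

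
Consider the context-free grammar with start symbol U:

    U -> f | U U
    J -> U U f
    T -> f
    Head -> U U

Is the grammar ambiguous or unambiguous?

Ambiguous

Witness: f f f

Derivation 1: U ⇒ U U ⇒ f U ⇒ f U U ⇒ f f U ⇒ f f f
Derivation 2: U ⇒ U U ⇒ U U U ⇒ f U U ⇒ f f U ⇒ f f f

Two distinct leftmost derivations for the same string.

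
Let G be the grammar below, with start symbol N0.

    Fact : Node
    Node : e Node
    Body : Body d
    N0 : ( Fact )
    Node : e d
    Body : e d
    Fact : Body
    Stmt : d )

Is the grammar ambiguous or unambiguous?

Ambiguous

Witness: ( e d )

Derivation 1: N0 ⇒ ( Fact ) ⇒ ( Node ) ⇒ ( e d )
Derivation 2: N0 ⇒ ( Fact ) ⇒ ( Body ) ⇒ ( e d )

Two distinct leftmost derivations for the same string.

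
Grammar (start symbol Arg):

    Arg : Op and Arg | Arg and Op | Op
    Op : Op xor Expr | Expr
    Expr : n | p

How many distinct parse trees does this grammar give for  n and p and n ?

Parse trees for n and p and n:
  [Arg [Op [Expr n]] and [Arg [Op [Expr p]] and [Arg [Op [Expr n]]]]]
  [Arg [Op [Expr n]] and [Arg [Arg [Op [Expr p]]] and [Op [Expr n]]]]
  [Arg [Arg [Op [Expr n]] and [Arg [Op [Expr p]]]] and [Op [Expr n]]]
  [Arg [Arg [Arg [Op [Expr n]]] and [Op [Expr p]]] and [Op [Expr n]]]

4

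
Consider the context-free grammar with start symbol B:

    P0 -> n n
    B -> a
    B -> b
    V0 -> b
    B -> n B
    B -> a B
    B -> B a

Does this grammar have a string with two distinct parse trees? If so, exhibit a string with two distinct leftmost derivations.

Witness: a a

Derivation 1: B ⇒ a B ⇒ a a
Derivation 2: B ⇒ B a ⇒ a a

Two distinct leftmost derivations for the same string.

Ambiguous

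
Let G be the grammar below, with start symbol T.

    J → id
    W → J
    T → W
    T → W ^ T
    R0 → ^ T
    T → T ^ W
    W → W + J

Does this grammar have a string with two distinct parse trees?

Witness: id ^ id

Derivation 1: T ⇒ W ^ T ⇒ J ^ T ⇒ id ^ T ⇒ id ^ W ⇒ id ^ J ⇒ id ^ id
Derivation 2: T ⇒ T ^ W ⇒ W ^ W ⇒ J ^ W ⇒ id ^ W ⇒ id ^ J ⇒ id ^ id

Two distinct leftmost derivations for the same string.

Ambiguous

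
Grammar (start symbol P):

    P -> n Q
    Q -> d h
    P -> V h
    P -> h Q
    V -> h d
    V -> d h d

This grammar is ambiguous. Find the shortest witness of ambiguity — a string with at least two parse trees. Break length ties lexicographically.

h d h

length 3: h d h has 2 parse trees

Two derivations of h d h:
  P ⇒ V h ⇒ h d h
  P ⇒ h Q ⇒ h d h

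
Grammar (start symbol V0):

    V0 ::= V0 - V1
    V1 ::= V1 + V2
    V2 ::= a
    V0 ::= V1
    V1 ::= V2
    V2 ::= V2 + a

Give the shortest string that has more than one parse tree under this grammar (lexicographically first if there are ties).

length 1: no string has ≥2 trees
length 3: a + a has 2 parse trees

Two derivations of a + a:
  V0 ⇒ V1 ⇒ V1 + V2 ⇒ V2 + V2 ⇒ a + V2 ⇒ a + a
  V0 ⇒ V1 ⇒ V2 ⇒ V2 + a ⇒ a + a

a + a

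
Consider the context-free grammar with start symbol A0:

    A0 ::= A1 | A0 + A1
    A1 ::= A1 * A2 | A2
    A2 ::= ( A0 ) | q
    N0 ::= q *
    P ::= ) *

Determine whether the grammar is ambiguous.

Unambiguous

Only A0, A1, A2 are reachable from A0; ignoring the rest: A0 → A0 + A1 | A1  ;  A1 → A1 * A2 | A2  — a left-associative chain with A2 at the bottom. Each string factors uniquely by precedence.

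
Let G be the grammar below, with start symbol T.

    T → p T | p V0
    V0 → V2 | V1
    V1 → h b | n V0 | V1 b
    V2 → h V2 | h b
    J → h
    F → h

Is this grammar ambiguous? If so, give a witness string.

Ambiguous

Witness: p h b

Derivation 1: T ⇒ p V0 ⇒ p V2 ⇒ p h b
Derivation 2: T ⇒ p V0 ⇒ p V1 ⇒ p h b

Two distinct leftmost derivations for the same string.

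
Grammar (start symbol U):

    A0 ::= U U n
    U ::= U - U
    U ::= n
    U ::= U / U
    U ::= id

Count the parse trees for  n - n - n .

Parse trees for n - n - n:
  [U [U n] - [U [U n] - [U n]]]
  [U [U [U n] - [U n]] - [U n]]

2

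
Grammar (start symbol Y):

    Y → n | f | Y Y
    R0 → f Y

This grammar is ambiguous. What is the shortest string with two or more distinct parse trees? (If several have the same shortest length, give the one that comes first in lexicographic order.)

f f f

length 1: no string has ≥2 trees
length 2: no string has ≥2 trees
length 3: f f f has 2 parse trees

Two derivations of f f f:
  Y ⇒ Y Y ⇒ f Y ⇒ f Y Y ⇒ f f Y ⇒ f f f
  Y ⇒ Y Y ⇒ Y Y Y ⇒ f Y Y ⇒ f f Y ⇒ f f f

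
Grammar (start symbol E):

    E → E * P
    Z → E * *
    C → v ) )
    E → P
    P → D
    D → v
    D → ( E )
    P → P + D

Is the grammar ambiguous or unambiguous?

(C, Z are unreachable from E, so their rules don't affect L(E).) The grammar is stratified — E handles '*' (left-recursive), P handles '+', D atoms. Each operator has a fixed associativity and precedence level, so every string has one parse.

Unambiguous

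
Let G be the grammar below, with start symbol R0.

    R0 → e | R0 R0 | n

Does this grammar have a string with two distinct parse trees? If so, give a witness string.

Ambiguous

Witness: e e e

Derivation 1: R0 ⇒ R0 R0 ⇒ e R0 ⇒ e R0 R0 ⇒ e e R0 ⇒ e e e
Derivation 2: R0 ⇒ R0 R0 ⇒ R0 R0 R0 ⇒ e R0 R0 ⇒ e e R0 ⇒ e e e

Two distinct leftmost derivations for the same string.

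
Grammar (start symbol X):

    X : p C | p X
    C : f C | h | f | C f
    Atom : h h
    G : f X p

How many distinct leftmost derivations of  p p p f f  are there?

2

Parse trees for p p p f f:
  [X p [X p [X p [C f [C f]]]]]
  [X p [X p [X p [C [C f] f]]]]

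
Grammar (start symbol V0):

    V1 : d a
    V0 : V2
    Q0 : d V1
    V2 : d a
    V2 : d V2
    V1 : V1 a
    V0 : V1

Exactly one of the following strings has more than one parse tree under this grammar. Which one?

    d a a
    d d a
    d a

d a

d a a: 1 tree
d d a: 1 tree
d a: 2 trees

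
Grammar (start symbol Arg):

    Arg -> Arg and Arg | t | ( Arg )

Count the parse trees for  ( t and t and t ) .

2

Parse trees for ( t and t and t ):
  [Arg ( [Arg [Arg t] and [Arg [Arg t] and [Arg t]]] )]
  [Arg ( [Arg [Arg [Arg t] and [Arg t]] and [Arg t]] )]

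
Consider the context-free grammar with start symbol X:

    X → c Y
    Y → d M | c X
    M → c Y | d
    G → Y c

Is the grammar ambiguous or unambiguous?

Unambiguous

Only X, Y, M are reachable from X; ignoring the rest: Restricted to the reachable nonterminals, every rule has the form A → t or A → t B, and no two rules for the same A share a first terminal. The grammar encodes a DFA — one run per string.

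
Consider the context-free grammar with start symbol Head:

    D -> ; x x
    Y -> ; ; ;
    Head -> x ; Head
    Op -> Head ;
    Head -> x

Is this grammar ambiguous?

Unambiguous

(D, Y, Op are unreachable from Head, so their rules don't affect L(Head).) The reachable grammar is A → atom sep A | atom. Each atom is followed by either the separator (recurse) or end-of-string (stop) — no choice point.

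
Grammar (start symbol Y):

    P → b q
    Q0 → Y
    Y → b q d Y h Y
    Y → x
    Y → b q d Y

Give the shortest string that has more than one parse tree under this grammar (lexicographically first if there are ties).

length 1: no string has ≥2 trees
length 4: no string has ≥2 trees
length 6: no string has ≥2 trees
length 7: no string has ≥2 trees
length 9: b q d b q d x h x has 2 parse trees

Two derivations of b q d b q d x h x:
  Y ⇒ b q d Y h Y ⇒ b q d b q d Y h Y ⇒ b q d b q d x h Y ⇒ b q d b q d x h x
  Y ⇒ b q d Y ⇒ b q d b q d Y h Y ⇒ b q d b q d x h Y ⇒ b q d b q d x h x

b q d b q d x h x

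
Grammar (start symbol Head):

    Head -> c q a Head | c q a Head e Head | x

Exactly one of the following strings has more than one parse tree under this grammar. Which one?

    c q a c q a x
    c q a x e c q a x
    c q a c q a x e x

c q a c q a x: 1 tree
c q a x e c q a x: 1 tree
c q a c q a x e x: 2 trees

c q a c q a x e x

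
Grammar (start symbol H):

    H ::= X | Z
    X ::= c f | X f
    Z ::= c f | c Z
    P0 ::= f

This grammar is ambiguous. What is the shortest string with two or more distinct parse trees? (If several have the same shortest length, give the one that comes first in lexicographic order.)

length 2: c f has 2 parse trees

Two derivations of c f:
  H ⇒ X ⇒ c f
  H ⇒ Z ⇒ c f

c f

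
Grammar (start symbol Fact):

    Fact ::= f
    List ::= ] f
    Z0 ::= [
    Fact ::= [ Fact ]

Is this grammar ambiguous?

Unambiguous

(List, Z0 are unreachable from Fact, so their rules don't affect L(Fact).) Each string is a nest of matched brackets around a single atom. An opening bracket forces the recursive rule; an atom forces the base rule.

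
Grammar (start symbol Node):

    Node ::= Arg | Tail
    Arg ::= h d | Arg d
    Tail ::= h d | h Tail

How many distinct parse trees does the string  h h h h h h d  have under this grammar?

1

Parse trees for h h h h h h d:
  [Node [Tail h [Tail h [Tail h [Tail h [Tail h [Tail h d]]]]]]]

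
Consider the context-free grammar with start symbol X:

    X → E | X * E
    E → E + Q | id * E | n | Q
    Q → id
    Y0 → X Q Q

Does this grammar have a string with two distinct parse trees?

Ambiguous

Witness: id * id

Derivation 1: X ⇒ E ⇒ id * E ⇒ id * Q ⇒ id * id
Derivation 2: X ⇒ X * E ⇒ E * E ⇒ Q * E ⇒ id * E ⇒ id * Q ⇒ id * id

Two distinct leftmost derivations for the same string.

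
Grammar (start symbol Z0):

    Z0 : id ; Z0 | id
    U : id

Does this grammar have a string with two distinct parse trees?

Unambiguous

(U is unreachable from Z0, so its rules don't affect L(Z0).) The reachable grammar is A → atom sep A | atom. Each atom is followed by either the separator (recurse) or end-of-string (stop) — no choice point.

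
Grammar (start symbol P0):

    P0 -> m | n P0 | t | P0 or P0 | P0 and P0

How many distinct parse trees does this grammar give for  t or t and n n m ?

2

Parse trees for t or t and n n m:
  [P0 [P0 t] or [P0 [P0 t] and [P0 n [P0 n [P0 m]]]]]
  [P0 [P0 [P0 t] or [P0 t]] and [P0 n [P0 n [P0 m]]]]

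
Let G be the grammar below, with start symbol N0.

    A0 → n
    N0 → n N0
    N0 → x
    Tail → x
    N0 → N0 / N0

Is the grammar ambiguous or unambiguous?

Ambiguous

Witness: n x / x

Derivation 1: N0 ⇒ n N0 ⇒ n N0 / N0 ⇒ n x / N0 ⇒ n x / x
Derivation 2: N0 ⇒ N0 / N0 ⇒ n N0 / N0 ⇒ n x / N0 ⇒ n x / x

Two distinct leftmost derivations for the same string.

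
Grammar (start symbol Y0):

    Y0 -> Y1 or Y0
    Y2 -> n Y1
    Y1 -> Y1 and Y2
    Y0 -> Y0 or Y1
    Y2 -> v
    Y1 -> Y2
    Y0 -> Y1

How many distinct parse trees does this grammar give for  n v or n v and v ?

4

Parse trees for n v or n v and v:
  [Y0 [Y1 [Y2 n [Y1 [Y2 v]]]] or [Y0 [Y1 [Y1 [Y2 n [Y1 [Y2 v]]]] and [Y2 v]]]]
  [Y0 [Y1 [Y2 n [Y1 [Y2 v]]]] or [Y0 [Y1 [Y2 n [Y1 [Y1 [Y2 v]] and [Y2 v]]]]]]
  [Y0 [Y0 [Y1 [Y2 n [Y1 [Y2 v]]]]] or [Y1 [Y1 [Y2 n [Y1 [Y2 v]]]] and [Y2 v]]]
  [Y0 [Y0 [Y1 [Y2 n [Y1 [Y2 v]]]]] or [Y1 [Y2 n [Y1 [Y1 [Y2 v]] and [Y2 v]]]]]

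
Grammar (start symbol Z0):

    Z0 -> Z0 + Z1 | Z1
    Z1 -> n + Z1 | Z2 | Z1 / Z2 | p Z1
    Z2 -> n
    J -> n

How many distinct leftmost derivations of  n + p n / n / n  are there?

Parse trees for n + p n / n / n (showing first 6 of 9):
  [Z0 [Z0 [Z1 [Z2 n]]] + [Z1 [Z1 [Z1 p [Z1 [Z2 n]]] / [Z2 n]] / [Z2 n]]]
  [Z0 [Z0 [Z1 [Z2 n]]] + [Z1 [Z1 p [Z1 [Z1 [Z2 n]] / [Z2 n]]] / [Z2 n]]]
  [Z0 [Z0 [Z1 [Z2 n]]] + [Z1 p [Z1 [Z1 [Z1 [Z2 n]] / [Z2 n]] / [Z2 n]]]]
  [Z0 [Z1 n + [Z1 [Z1 [Z1 p [Z1 [Z2 n]]] / [Z2 n]] / [Z2 n]]]]
  [Z0 [Z1 n + [Z1 [Z1 p [Z1 [Z1 [Z2 n]] / [Z2 n]]] / [Z2 n]]]]
  [Z0 [Z1 n + [Z1 p [Z1 [Z1 [Z1 [Z2 n]] / [Z2 n]] / [Z2 n]]]]]

9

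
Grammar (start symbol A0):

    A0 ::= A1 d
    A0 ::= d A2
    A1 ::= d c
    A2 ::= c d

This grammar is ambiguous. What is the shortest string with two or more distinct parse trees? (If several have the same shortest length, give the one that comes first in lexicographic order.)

d c d

length 3: d c d has 2 parse trees

Two derivations of d c d:
  A0 ⇒ A1 d ⇒ d c d
  A0 ⇒ d A2 ⇒ d c d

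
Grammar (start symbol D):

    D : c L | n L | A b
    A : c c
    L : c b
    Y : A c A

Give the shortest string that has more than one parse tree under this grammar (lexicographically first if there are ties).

c c b

length 3: c c b has 2 parse trees

Two derivations of c c b:
  D ⇒ c L ⇒ c c b
  D ⇒ A b ⇒ c c b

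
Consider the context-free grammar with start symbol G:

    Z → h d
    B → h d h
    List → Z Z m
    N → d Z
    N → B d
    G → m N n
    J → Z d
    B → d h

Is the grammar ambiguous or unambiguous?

Ambiguous

Witness: m d h d n

Derivation 1: G ⇒ m N n ⇒ m d Z n ⇒ m d h d n
Derivation 2: G ⇒ m N n ⇒ m B d n ⇒ m d h d n

Two distinct leftmost derivations for the same string.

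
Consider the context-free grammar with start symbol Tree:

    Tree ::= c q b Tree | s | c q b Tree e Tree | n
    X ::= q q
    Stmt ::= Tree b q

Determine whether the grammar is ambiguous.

Witness: c q b c q b n e n

Derivation 1: Tree ⇒ c q b Tree ⇒ c q b c q b Tree e Tree ⇒ c q b c q b n e Tree ⇒ c q b c q b n e n
Derivation 2: Tree ⇒ c q b Tree e Tree ⇒ c q b c q b Tree e Tree ⇒ c q b c q b n e Tree ⇒ c q b c q b n e n

Two distinct leftmost derivations for the same string.

Ambiguous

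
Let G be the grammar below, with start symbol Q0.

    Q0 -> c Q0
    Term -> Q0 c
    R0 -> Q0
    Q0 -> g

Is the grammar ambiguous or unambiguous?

(R0, Term are unreachable from Q0, so their rules don't affect L(Q0).) The reachable rules are right-linear with at most one rule per (nonterminal, next-terminal) pair. Each input token forces the next rule, so parsing is deterministic.

Unambiguous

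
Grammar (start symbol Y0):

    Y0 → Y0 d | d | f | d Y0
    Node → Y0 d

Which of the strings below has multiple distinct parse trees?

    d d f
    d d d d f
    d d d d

d d d d

d d f: 1 tree
d d d d f: 1 tree
d d d d: 8 trees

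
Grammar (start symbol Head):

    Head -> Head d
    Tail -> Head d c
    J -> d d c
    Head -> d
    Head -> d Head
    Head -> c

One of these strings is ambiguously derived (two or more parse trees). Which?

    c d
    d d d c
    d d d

d d d

c d: 1 tree
d d d c: 1 tree
d d d: 4 trees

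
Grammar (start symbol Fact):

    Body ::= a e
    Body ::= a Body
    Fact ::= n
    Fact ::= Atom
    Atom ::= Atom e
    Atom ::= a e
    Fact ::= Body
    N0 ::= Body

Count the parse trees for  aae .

1

Parse trees for aae:
  [Fact [Body a [Body a e]]]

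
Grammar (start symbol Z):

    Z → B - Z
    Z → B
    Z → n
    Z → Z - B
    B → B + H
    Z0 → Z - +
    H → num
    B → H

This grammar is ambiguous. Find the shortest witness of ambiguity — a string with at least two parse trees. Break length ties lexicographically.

num - num

length 1: no string has ≥2 trees
length 3: num - num has 2 parse trees

Two derivations of num - num:
  Z ⇒ B - Z ⇒ H - Z ⇒ num - Z ⇒ num - B ⇒ num - H ⇒ num - num
  Z ⇒ Z - B ⇒ B - B ⇒ H - B ⇒ num - B ⇒ num - H ⇒ num - num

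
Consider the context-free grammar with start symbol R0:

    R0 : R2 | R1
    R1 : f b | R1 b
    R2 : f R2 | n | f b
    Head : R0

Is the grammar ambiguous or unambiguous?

Ambiguous

Witness: f b

Derivation 1: R0 ⇒ R2 ⇒ f b
Derivation 2: R0 ⇒ R1 ⇒ f b

Two distinct leftmost derivations for the same string.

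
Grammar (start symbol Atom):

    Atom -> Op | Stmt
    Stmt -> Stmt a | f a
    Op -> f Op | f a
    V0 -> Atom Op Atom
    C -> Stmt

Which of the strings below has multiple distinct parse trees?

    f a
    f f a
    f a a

f a

f a: 2 trees
f f a: 1 tree
f a a: 1 tree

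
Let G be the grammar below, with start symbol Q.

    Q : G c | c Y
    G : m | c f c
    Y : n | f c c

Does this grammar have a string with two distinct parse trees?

Witness: c f c c

Derivation 1: Q ⇒ G c ⇒ c f c c
Derivation 2: Q ⇒ c Y ⇒ c f c c

Two distinct leftmost derivations for the same string.

Ambiguous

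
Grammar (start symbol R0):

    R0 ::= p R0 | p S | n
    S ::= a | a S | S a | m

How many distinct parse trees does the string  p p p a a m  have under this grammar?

1

Parse trees for p p p a a m:
  [R0 p [R0 p [R0 p [S a [S a [S m]]]]]]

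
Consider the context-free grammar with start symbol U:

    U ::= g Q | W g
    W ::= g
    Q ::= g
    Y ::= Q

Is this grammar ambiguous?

Witness: g g

Derivation 1: U ⇒ g Q ⇒ g g
Derivation 2: U ⇒ W g ⇒ g g

Two distinct leftmost derivations for the same string.

Ambiguous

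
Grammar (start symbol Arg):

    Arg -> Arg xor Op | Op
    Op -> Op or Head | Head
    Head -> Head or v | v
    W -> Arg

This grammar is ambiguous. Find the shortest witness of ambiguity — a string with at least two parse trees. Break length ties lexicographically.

v or v

length 1: no string has ≥2 trees
length 3: v or v has 2 parse trees

Two derivations of v or v:
  Arg ⇒ Op ⇒ Op or Head ⇒ Head or Head ⇒ v or Head ⇒ v or v
  Arg ⇒ Op ⇒ Head ⇒ Head or v ⇒ v or v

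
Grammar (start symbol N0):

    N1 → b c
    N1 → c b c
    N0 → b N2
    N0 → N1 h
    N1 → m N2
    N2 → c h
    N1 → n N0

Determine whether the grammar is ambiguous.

Witness: b c h

Derivation 1: N0 ⇒ b N2 ⇒ b c h
Derivation 2: N0 ⇒ N1 h ⇒ b c h

Two distinct leftmost derivations for the same string.

Ambiguous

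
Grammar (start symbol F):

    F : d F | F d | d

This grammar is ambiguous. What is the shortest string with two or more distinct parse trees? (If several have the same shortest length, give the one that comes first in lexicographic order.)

d d

length 1: no string has ≥2 trees
length 2: d d has 2 parse trees

Two derivations of d d:
  F ⇒ d F ⇒ d d
  F ⇒ F d ⇒ d d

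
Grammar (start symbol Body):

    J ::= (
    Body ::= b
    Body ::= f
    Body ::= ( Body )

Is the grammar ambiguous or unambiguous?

Only Body is reachable from Body; ignoring the rest: Each string is a nest of matched brackets around a single atom. An opening bracket forces the recursive rule; an atom forces the base rule.

Unambiguous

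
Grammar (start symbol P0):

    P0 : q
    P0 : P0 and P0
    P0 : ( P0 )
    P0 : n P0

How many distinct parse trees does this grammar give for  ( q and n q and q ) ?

Parse trees for ( q and n q and q ):
  [P0 ( [P0 [P0 q] and [P0 [P0 n [P0 q]] and [P0 q]]] )]
  [P0 ( [P0 [P0 q] and [P0 n [P0 [P0 q] and [P0 q]]]] )]
  [P0 ( [P0 [P0 [P0 q] and [P0 n [P0 q]]] and [P0 q]] )]

3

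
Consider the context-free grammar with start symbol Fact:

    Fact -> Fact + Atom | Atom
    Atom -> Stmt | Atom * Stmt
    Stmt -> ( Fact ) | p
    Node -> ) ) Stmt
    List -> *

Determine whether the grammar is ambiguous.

Unambiguous

(Node, List are unreachable from Fact, so their rules don't affect L(Fact).) This is a standard precedence ladder (Fact over Atom over Stmt), with each level left-recursive on its own operator ('+' at Fact, '*' at Atom). That structure is LR(1), hence unambiguous.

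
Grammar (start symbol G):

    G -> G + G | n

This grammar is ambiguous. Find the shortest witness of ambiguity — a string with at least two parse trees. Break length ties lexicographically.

n + n + n

length 1: no string has ≥2 trees
length 3: no string has ≥2 trees
length 5: n + n + n has 2 parse trees

Two derivations of n + n + n:
  G ⇒ G + G ⇒ G + G + G ⇒ n + G + G ⇒ n + n + G ⇒ n + n + n
  G ⇒ G + G ⇒ n + G ⇒ n + G + G ⇒ n + n + G ⇒ n + n + n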